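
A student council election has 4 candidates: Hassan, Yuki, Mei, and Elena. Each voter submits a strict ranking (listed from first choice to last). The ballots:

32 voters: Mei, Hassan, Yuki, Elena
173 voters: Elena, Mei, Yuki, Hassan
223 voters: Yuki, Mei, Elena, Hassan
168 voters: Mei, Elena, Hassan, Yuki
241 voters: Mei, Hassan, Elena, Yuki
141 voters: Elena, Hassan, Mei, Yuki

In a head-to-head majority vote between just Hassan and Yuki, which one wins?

Hassan

Voters preferring Hassan to Yuki: 582; preferring Yuki to Hassan: 396.
Hassan wins the head-to-head.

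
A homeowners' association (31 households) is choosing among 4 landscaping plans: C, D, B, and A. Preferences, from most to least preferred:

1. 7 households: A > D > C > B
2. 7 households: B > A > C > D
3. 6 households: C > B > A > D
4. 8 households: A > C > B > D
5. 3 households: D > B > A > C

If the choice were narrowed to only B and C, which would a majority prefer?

Voters preferring B to C: 10; preferring C to B: 21.
C wins the head-to-head.

C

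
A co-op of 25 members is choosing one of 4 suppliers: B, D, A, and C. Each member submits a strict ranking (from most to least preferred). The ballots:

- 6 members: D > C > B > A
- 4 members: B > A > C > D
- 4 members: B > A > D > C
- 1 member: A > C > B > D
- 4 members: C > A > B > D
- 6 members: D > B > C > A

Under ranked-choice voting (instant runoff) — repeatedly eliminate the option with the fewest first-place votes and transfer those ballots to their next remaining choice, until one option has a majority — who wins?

B

Round 1: B 8, D 12, A 1, C 4. Eliminate A.
Round 2: B 8, D 12, C 5. Eliminate C.
Round 3: B 13, D 12. B has a majority.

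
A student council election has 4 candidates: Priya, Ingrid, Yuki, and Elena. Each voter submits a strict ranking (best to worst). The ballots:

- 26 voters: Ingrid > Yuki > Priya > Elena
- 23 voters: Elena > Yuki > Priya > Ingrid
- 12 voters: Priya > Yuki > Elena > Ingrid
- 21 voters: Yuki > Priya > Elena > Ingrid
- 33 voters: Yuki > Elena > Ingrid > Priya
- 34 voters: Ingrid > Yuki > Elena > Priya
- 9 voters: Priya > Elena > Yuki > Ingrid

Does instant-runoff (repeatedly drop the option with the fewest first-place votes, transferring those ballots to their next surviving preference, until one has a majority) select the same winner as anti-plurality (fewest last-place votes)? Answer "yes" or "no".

Instant-runoff — R1 Priya 21, Ingrid 60, Yuki 54, Elena 23 (Priya out); R2 Ingrid 60, Yuki 66, Elena 32 (Elena out); R3 Ingrid 60, Yuki 98 (Yuki winner). Winner: Yuki.
Anti-plurality — last-place votes: Priya 67, Ingrid 65, Yuki 0, Elena 26. Winner: Yuki.
The two methods agree.

yes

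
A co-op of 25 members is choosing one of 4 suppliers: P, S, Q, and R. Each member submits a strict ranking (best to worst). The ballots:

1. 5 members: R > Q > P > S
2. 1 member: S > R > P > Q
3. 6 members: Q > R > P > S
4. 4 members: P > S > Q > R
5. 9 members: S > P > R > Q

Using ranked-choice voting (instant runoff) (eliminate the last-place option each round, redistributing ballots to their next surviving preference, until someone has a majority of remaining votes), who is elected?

Round 1: P 4, S 10, Q 6, R 5. Eliminate P.
Round 2: S 14, Q 6, R 5. S has a majority.

S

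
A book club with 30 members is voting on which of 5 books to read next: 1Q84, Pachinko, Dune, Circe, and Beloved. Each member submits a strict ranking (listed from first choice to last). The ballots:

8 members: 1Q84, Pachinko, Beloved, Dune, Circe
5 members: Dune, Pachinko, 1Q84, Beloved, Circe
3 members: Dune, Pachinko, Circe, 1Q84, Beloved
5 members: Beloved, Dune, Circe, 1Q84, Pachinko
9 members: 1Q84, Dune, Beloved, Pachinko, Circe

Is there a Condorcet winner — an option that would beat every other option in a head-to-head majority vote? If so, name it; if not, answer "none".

1Q84 vs Pachinko: 22–8 for 1Q84.
1Q84 vs Dune: 17–13 for 1Q84.
1Q84 vs Circe: 22–8 for 1Q84.
1Q84 vs Beloved: 25–5 for 1Q84.
1Q84 beats every other option head-to-head.

1Q84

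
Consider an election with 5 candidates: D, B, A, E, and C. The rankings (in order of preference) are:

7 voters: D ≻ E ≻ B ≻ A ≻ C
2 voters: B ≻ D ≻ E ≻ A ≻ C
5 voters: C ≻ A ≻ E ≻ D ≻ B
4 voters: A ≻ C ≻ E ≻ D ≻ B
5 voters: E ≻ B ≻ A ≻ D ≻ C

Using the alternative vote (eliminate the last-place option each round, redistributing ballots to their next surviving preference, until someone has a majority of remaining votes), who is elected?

D

Round 1: D 7, B 2, A 4, E 5, C 5. Eliminate B.
Round 2: D 9, A 4, E 5, C 5. Eliminate A.
Round 3: D 9, E 5, C 9. Eliminate E.
Round 4: D 14, C 9. D has a majority.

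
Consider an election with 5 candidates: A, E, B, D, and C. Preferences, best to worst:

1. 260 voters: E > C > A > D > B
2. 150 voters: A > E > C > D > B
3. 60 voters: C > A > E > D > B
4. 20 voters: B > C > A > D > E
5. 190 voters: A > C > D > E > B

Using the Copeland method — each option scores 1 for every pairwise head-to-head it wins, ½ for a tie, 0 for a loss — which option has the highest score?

A: beats E, B, and D; ties C → score 3.5.
E: beats B, D, and C; loses to A → score 3.
B: loses to A, E, D, and C → score 0.
D: beats B; loses to A, E, and C → score 1.
C: beats B and D; ties A; loses to E → score 2.5.
A has the best pairwise record.

A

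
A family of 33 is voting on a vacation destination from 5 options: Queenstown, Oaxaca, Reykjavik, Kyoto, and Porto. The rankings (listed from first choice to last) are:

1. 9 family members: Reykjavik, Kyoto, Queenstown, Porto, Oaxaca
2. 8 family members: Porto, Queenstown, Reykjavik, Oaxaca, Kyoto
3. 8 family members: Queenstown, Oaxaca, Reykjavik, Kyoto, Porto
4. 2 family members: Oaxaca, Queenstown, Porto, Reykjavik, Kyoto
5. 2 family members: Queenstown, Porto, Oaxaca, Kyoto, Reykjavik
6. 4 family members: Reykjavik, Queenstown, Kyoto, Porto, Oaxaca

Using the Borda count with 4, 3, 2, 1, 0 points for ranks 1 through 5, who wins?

Queenstown

Queenstown: 9·2 + 8·3 + 8·4 + 2·3 + 2·4 + 4·3 = 100
Oaxaca: 9·0 + 8·1 + 8·3 + 2·4 + 2·2 + 4·0 = 44
Reykjavik: 9·4 + 8·2 + 8·2 + 2·1 + 2·0 + 4·4 = 86
Kyoto: 9·3 + 8·0 + 8·1 + 2·0 + 2·1 + 4·2 = 45
Porto: 9·1 + 8·4 + 8·0 + 2·2 + 2·3 + 4·1 = 55
Queenstown has the highest Borda score (100).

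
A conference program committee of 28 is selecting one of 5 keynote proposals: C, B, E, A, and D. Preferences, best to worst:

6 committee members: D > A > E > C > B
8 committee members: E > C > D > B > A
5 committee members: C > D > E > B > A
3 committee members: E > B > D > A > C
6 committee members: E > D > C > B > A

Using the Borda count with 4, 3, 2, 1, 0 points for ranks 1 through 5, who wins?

C: 6·1 + 8·3 + 5·4 + 3·0 + 6·2 = 62
B: 6·0 + 8·1 + 5·1 + 3·3 + 6·1 = 28
E: 6·2 + 8·4 + 5·2 + 3·4 + 6·4 = 90
A: 6·3 + 8·0 + 5·0 + 3·1 + 6·0 = 21
D: 6·4 + 8·2 + 5·3 + 3·2 + 6·3 = 79
E has the highest Borda score (90).

E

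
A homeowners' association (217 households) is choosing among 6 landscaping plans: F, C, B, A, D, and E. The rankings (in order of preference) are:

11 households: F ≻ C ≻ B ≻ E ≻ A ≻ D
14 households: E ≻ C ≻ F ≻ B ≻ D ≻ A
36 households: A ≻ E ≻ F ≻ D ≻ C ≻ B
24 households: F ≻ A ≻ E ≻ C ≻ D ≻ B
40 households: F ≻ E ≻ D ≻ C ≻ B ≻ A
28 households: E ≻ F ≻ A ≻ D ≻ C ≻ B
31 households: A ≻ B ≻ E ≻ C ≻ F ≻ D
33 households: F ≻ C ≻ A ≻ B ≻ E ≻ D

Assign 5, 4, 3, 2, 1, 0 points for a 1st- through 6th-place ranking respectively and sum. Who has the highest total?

F: 11·5 + 14·3 + 36·3 + 24·5 + 40·5 + 28·4 + 31·1 + 33·5 = 833
C: 11·4 + 14·4 + 36·1 + 24·2 + 40·2 + 28·1 + 31·2 + 33·4 = 486
B: 11·3 + 14·2 + 36·0 + 24·0 + 40·1 + 28·0 + 31·4 + 33·2 = 291
A: 11·1 + 14·0 + 36·5 + 24·4 + 40·0 + 28·3 + 31·5 + 33·3 = 625
D: 11·0 + 14·1 + 36·2 + 24·1 + 40·3 + 28·2 + 31·0 + 33·0 = 286
E: 11·2 + 14·5 + 36·4 + 24·3 + 40·4 + 28·5 + 31·3 + 33·1 = 734
F has the highest Borda score (833).

F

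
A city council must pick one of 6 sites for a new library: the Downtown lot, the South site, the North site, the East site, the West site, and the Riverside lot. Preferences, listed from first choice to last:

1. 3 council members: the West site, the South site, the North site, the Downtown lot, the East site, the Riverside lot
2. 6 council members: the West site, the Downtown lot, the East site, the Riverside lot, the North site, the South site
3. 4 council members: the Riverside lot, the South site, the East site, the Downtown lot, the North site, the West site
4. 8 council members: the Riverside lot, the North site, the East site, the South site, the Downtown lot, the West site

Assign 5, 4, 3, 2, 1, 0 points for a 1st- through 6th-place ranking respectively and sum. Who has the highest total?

the Downtown lot: 3·2 + 6·4 + 4·2 + 8·1 = 46
the South site: 3·4 + 6·0 + 4·4 + 8·2 = 44
the North site: 3·3 + 6·1 + 4·1 + 8·4 = 51
the East site: 3·1 + 6·3 + 4·3 + 8·3 = 57
the West site: 3·5 + 6·5 + 4·0 + 8·0 = 45
the Riverside lot: 3·0 + 6·2 + 4·5 + 8·5 = 72
the Riverside lot has the highest Borda score (72).

the Riverside lot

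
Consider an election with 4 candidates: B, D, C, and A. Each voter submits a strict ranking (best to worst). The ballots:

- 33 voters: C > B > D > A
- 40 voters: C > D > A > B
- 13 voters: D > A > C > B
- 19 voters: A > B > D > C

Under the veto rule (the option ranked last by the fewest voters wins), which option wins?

Last-place votes: B 53, D 0, C 19, A 33.
D is ranked last by the fewest voters, so D wins.

D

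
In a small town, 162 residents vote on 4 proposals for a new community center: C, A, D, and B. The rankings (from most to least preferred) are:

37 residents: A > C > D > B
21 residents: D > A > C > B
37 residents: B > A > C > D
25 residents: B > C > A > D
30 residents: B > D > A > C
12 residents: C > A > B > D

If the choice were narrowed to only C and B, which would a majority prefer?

Voters preferring C to B: 70; preferring B to C: 92.
B wins the head-to-head.

B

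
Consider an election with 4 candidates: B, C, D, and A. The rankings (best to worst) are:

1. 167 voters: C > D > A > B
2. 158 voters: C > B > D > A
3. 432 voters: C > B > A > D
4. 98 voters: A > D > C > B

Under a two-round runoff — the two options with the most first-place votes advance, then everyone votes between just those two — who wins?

C

Round 1 first-place votes: B 0, C 757, D 0, A 98.
C and A advance.
Runoff: C is preferred to A by 757 voters; A by 98.
C wins the runoff.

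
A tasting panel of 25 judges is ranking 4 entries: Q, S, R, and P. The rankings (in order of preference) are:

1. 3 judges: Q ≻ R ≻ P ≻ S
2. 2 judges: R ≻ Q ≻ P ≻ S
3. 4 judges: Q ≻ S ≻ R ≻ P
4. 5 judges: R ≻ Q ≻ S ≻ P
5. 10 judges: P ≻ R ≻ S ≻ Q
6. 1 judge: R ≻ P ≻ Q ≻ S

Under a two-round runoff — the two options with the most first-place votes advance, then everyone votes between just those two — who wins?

R

Round 1 first-place votes: Q 7, S 0, R 8, P 10.
P and R advance.
Runoff: P is preferred to R by 10 voters; R by 15.
R wins the runoff.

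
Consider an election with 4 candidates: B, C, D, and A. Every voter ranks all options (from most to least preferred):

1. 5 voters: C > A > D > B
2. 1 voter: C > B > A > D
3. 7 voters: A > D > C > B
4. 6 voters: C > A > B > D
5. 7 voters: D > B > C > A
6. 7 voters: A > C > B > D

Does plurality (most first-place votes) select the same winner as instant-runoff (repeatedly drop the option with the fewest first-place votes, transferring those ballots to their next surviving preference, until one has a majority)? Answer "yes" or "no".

no

Plurality — first-place votes: B 0, C 12, D 7, A 14. Winner: A.
Instant-runoff — R1 B 0, C 12, D 7, A 14 (B out); R2 C 12, D 7, A 14 (D out); R3 C 19, A 14 (C winner). Winner: C.
The two methods disagree.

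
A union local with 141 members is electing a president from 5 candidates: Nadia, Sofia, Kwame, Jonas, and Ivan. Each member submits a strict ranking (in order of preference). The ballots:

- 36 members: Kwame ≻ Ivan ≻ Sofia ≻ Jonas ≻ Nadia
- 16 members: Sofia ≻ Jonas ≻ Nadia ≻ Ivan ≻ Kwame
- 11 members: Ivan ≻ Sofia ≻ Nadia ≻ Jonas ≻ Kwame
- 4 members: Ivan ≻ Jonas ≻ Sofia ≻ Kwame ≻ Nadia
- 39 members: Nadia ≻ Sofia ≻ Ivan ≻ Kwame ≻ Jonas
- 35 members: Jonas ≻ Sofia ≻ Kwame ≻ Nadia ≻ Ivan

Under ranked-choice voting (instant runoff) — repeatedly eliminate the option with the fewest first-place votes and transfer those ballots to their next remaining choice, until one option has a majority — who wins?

Round 1: Nadia 39, Sofia 16, Kwame 36, Jonas 35, Ivan 15. Eliminate Ivan.
Round 2: Nadia 39, Sofia 27, Kwame 36, Jonas 39. Eliminate Sofia.
Round 3: Nadia 50, Kwame 36, Jonas 55. Eliminate Kwame.
Round 4: Nadia 50, Jonas 91. Jonas has a majority.

Jonas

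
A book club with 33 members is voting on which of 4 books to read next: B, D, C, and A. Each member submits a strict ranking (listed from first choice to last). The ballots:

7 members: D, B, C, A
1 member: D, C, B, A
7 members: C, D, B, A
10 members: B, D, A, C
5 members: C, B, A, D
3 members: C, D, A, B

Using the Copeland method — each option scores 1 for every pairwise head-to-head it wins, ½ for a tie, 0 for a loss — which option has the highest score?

B: beats C and A; loses to D → score 2.
D: beats B, C, and A → score 3.
C: beats A; loses to B and D → score 1.
A: loses to B, D, and C → score 0.
D has the best pairwise record.

D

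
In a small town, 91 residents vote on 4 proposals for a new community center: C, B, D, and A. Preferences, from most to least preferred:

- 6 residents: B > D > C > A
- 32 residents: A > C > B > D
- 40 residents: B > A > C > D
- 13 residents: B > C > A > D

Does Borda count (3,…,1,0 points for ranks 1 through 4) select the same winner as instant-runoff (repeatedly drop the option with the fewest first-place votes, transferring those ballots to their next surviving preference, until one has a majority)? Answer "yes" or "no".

yes

Borda — scores: C 136, B 209, D 12, A 189. Winner: B.
Instant-runoff — R1 C 0, B 59, D 0, A 32 (B winner). Winner: B.
The two methods agree.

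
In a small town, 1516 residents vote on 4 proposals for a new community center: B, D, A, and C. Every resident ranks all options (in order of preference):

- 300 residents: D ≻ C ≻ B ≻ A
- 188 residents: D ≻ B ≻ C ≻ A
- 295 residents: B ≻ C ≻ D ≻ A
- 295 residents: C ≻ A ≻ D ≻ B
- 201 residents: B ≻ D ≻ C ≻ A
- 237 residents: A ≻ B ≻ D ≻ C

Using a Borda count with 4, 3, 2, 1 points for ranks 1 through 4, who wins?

B: 300·2 + 188·3 + 295·4 + 295·1 + 201·4 + 237·3 = 4154
D: 300·4 + 188·4 + 295·2 + 295·2 + 201·3 + 237·2 = 4209
A: 300·1 + 188·1 + 295·1 + 295·3 + 201·1 + 237·4 = 2817
C: 300·3 + 188·2 + 295·3 + 295·4 + 201·2 + 237·1 = 3980
D has the highest Borda score (4209).

D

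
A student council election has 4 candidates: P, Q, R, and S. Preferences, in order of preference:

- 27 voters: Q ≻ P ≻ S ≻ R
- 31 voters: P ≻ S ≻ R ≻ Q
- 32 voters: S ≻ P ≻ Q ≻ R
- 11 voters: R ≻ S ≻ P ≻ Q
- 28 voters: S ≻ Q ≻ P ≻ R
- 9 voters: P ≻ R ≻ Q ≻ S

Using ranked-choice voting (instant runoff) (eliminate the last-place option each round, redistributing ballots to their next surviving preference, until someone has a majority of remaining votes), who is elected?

S

Round 1: P 40, Q 27, R 11, S 60. Eliminate R.
Round 2: P 40, Q 27, S 71. S has a majority.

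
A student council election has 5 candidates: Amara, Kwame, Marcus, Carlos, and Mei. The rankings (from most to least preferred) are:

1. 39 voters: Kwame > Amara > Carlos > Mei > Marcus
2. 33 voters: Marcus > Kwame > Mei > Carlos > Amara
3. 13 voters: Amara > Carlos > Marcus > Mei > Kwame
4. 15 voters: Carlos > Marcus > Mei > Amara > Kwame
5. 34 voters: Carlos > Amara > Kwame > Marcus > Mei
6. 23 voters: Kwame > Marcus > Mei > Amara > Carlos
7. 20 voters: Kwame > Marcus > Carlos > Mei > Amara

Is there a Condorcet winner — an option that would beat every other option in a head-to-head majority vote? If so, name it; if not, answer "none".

Kwame

Kwame vs Amara: 115–62 for Kwame.
Kwame vs Marcus: 116–61 for Kwame.
Kwame vs Carlos: 115–62 for Kwame.
Kwame vs Mei: 149–28 for Kwame.
Kwame beats every other option head-to-head.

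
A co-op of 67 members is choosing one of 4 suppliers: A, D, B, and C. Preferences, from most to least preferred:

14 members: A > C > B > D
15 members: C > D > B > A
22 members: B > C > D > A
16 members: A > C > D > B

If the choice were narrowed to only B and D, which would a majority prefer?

B

Voters preferring B to D: 36; preferring D to B: 31.
B wins the head-to-head.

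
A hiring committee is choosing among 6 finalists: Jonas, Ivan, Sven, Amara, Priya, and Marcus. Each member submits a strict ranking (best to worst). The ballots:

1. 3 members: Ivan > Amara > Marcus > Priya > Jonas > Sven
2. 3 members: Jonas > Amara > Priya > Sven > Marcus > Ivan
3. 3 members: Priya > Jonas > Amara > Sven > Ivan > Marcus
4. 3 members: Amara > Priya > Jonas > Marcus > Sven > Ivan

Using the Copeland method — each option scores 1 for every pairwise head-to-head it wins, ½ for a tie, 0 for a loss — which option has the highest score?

Jonas: beats Ivan, Sven, and Marcus; ties Amara; loses to Priya → score 3.5.
Ivan: ties Marcus; loses to Jonas, Sven, Amara, and Priya → score 0.5.
Sven: beats Ivan; ties Marcus; loses to Jonas, Amara, and Priya → score 1.5.
Amara: beats Ivan, Sven, Priya, and Marcus; ties Jonas → score 4.5.
Priya: beats Jonas, Ivan, Sven, and Marcus; loses to Amara → score 4.
Marcus: ties Ivan and Sven; loses to Jonas, Amara, and Priya → score 1.
Amara has the best pairwise record.

Amara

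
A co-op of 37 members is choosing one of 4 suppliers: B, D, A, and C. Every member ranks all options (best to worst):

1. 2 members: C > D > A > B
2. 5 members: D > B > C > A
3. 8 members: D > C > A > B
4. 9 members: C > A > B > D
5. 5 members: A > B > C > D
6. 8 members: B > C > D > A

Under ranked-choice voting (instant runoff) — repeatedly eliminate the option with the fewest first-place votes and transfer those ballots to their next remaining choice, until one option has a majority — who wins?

Round 1: B 8, D 13, A 5, C 11. Eliminate A.
Round 2: B 13, D 13, C 11. Eliminate C.
Round 3: B 22, D 15. B has a majority.

B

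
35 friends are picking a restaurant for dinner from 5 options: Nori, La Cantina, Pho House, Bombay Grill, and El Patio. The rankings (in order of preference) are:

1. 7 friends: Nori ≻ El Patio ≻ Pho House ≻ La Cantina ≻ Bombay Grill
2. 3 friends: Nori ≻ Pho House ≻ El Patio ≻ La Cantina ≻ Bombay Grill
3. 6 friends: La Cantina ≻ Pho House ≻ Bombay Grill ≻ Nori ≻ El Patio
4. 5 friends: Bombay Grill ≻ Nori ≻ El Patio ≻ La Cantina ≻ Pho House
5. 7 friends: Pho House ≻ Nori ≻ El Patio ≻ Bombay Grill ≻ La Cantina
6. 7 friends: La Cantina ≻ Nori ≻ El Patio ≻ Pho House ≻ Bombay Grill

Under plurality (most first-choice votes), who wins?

La Cantina

First-place votes: Nori 10, La Cantina 13, Pho House 7, Bombay Grill 5, El Patio 0.
La Cantina has the most first-place votes.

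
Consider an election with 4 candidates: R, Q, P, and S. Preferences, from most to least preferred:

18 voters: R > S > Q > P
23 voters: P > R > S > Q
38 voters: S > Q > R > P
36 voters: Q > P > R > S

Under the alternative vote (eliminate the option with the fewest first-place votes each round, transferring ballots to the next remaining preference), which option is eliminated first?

R

Round 1: R 18, Q 36, P 23, S 38. Eliminate R.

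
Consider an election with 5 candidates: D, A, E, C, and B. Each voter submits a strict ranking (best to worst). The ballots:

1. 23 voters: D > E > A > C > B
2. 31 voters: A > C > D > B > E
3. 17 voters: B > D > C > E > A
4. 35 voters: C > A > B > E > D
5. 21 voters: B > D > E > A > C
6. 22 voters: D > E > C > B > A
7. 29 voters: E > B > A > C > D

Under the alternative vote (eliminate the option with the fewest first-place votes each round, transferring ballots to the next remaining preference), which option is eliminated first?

E

Round 1: D 45, A 31, E 29, C 35, B 38. Eliminate E.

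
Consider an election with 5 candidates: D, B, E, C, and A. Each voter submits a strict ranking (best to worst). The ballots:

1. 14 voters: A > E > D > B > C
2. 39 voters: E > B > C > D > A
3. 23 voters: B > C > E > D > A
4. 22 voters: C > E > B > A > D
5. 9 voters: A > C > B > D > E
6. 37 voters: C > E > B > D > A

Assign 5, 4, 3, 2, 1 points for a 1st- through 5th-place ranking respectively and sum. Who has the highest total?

D: 14·3 + 39·2 + 23·2 + 22·1 + 9·2 + 37·2 = 280
B: 14·2 + 39·4 + 23·5 + 22·3 + 9·3 + 37·3 = 503
E: 14·4 + 39·5 + 23·3 + 22·4 + 9·1 + 37·4 = 565
C: 14·1 + 39·3 + 23·4 + 22·5 + 9·4 + 37·5 = 554
A: 14·5 + 39·1 + 23·1 + 22·2 + 9·5 + 37·1 = 258
E has the highest Borda score (565).

E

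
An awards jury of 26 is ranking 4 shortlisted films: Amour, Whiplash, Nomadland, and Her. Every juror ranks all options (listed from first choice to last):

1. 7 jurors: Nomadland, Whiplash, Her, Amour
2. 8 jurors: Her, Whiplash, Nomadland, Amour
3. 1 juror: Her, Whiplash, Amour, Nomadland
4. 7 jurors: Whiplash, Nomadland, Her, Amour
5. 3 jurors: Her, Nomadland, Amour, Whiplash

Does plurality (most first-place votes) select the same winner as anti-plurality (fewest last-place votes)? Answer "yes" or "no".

yes

Plurality — first-place votes: Amour 0, Whiplash 7, Nomadland 7, Her 12. Winner: Her.
Anti-plurality — last-place votes: Amour 22, Whiplash 3, Nomadland 1, Her 0. Winner: Her.
The two methods agree.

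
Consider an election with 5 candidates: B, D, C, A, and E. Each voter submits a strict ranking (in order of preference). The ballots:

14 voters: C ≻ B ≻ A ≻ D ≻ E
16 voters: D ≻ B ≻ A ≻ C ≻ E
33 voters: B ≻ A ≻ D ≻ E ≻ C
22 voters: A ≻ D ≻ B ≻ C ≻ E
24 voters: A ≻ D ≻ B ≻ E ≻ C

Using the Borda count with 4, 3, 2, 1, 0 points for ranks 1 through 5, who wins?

A

B: 14·3 + 16·3 + 33·4 + 22·2 + 24·2 = 314
D: 14·1 + 16·4 + 33·2 + 22·3 + 24·3 = 282
C: 14·4 + 16·1 + 33·0 + 22·1 + 24·0 = 94
A: 14·2 + 16·2 + 33·3 + 22·4 + 24·4 = 343
E: 14·0 + 16·0 + 33·1 + 22·0 + 24·1 = 57
A has the highest Borda score (343).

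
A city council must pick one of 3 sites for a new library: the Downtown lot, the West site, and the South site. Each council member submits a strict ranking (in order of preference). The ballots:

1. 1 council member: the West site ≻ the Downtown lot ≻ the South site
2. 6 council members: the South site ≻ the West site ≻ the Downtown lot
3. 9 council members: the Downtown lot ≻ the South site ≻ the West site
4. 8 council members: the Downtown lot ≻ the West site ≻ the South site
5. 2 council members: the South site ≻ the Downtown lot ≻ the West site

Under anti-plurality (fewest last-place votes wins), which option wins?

Last-place votes: the Downtown lot 6, the West site 11, the South site 9.
the Downtown lot is ranked last by the fewest voters, so the Downtown lot wins.

the Downtown lot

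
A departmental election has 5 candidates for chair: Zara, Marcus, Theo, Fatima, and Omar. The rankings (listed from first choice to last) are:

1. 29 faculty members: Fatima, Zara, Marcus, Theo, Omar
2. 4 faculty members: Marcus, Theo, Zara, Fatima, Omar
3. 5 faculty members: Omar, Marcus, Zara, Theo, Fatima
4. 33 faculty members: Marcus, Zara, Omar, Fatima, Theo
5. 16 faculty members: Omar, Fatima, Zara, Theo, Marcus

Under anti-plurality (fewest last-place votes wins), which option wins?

Zara

Last-place votes: Zara 0, Marcus 16, Theo 33, Fatima 5, Omar 33.
Zara is ranked last by the fewest voters, so Zara wins.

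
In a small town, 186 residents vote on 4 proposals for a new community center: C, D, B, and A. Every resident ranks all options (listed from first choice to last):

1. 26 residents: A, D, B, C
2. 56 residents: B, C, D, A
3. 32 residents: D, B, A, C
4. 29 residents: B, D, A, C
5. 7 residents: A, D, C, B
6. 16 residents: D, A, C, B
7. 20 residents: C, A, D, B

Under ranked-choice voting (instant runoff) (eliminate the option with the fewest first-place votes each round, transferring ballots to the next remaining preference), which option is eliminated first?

C

Round 1: C 20, D 48, B 85, A 33. Eliminate C.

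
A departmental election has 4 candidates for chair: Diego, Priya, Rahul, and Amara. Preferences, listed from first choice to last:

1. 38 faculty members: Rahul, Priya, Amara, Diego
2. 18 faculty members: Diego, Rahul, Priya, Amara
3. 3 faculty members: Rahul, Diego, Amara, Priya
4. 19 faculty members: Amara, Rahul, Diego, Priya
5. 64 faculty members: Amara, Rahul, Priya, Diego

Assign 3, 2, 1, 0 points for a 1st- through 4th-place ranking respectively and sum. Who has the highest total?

Diego: 38·0 + 18·3 + 3·2 + 19·1 + 64·0 = 79
Priya: 38·2 + 18·1 + 3·0 + 19·0 + 64·1 = 158
Rahul: 38·3 + 18·2 + 3·3 + 19·2 + 64·2 = 325
Amara: 38·1 + 18·0 + 3·1 + 19·3 + 64·3 = 290
Rahul has the highest Borda score (325).

Rahul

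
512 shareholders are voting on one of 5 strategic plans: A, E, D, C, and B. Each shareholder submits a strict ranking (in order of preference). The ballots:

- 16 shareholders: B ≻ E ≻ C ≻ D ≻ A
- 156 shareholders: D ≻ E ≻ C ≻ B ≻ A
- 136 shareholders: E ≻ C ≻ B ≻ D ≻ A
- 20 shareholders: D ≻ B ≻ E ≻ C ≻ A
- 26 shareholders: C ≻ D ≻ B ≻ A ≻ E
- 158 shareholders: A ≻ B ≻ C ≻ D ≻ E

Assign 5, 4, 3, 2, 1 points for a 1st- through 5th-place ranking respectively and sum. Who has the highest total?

A: 16·1 + 156·1 + 136·1 + 20·1 + 26·2 + 158·5 = 1170
E: 16·4 + 156·4 + 136·5 + 20·3 + 26·1 + 158·1 = 1612
D: 16·2 + 156·5 + 136·2 + 20·5 + 26·4 + 158·2 = 1604
C: 16·3 + 156·3 + 136·4 + 20·2 + 26·5 + 158·3 = 1704
B: 16·5 + 156·2 + 136·3 + 20·4 + 26·3 + 158·4 = 1590
C has the highest Borda score (1704).

C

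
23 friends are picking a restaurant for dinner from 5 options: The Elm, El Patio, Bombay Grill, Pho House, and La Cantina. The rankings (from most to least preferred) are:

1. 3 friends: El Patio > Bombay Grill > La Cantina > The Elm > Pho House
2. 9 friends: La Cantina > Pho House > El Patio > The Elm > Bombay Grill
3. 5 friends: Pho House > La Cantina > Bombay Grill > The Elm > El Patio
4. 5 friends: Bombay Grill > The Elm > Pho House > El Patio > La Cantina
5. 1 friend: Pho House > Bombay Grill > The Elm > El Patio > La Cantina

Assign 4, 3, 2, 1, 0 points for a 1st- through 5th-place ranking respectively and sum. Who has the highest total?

Pho House

The Elm: 3·1 + 9·1 + 5·1 + 5·3 + 1·2 = 34
El Patio: 3·4 + 9·2 + 5·0 + 5·1 + 1·1 = 36
Bombay Grill: 3·3 + 9·0 + 5·2 + 5·4 + 1·3 = 42
Pho House: 3·0 + 9·3 + 5·4 + 5·2 + 1·4 = 61
La Cantina: 3·2 + 9·4 + 5·3 + 5·0 + 1·0 = 57
Pho House has the highest Borda score (61).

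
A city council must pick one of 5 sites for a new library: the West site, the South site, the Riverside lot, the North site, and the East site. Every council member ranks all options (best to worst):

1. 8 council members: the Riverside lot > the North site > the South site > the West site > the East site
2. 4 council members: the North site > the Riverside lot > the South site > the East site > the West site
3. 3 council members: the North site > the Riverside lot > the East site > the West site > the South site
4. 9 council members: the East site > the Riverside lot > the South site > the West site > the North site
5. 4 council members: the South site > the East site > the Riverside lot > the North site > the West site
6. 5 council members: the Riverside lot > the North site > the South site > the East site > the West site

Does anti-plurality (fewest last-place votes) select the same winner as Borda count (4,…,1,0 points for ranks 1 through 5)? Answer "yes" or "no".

yes

Anti-plurality — last-place votes: the West site 13, the South site 3, the Riverside lot 0, the North site 9, the East site 8. Winner: the Riverside lot.
Borda — scores: the West site 20, the South site 68, the Riverside lot 108, the North site 71, the East site 63. Winner: the Riverside lot.
The two methods agree.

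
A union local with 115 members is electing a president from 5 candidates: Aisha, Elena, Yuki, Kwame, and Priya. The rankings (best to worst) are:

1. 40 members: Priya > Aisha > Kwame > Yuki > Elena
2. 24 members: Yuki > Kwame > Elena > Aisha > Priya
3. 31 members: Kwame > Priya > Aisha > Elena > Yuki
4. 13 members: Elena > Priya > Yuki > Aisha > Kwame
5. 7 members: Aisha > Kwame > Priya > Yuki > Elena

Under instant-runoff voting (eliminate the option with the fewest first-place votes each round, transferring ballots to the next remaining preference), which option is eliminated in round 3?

Yuki

Round 1: Aisha 7, Elena 13, Yuki 24, Kwame 31, Priya 40. Eliminate Aisha.
Round 2: Elena 13, Yuki 24, Kwame 38, Priya 40. Eliminate Elena.
Round 3: Yuki 24, Kwame 38, Priya 53. Eliminate Yuki.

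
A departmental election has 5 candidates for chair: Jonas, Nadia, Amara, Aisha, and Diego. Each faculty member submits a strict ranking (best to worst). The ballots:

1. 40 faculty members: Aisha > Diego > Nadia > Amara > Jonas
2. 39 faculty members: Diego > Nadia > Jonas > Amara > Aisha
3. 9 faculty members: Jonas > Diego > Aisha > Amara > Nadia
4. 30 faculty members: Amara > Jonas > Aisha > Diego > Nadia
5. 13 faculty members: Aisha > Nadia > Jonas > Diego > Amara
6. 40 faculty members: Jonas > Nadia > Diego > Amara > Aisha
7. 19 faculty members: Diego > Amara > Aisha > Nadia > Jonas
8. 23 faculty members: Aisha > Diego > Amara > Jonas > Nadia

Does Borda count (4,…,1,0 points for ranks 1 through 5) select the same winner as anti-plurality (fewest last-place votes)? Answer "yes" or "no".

yes

Borda — scores: Jonas 413, Nadia 375, Amara 351, Aisha 420, Diego 571. Winner: Diego.
Anti-plurality — last-place votes: Jonas 59, Nadia 62, Amara 13, Aisha 79, Diego 0. Winner: Diego.
The two methods agree.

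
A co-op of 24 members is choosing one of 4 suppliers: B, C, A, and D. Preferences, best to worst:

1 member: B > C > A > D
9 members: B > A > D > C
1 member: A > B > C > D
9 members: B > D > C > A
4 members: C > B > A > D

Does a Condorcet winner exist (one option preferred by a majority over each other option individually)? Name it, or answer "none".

B vs C: 20–4 for B.
B vs A: 23–1 for B.
B vs D: 24–0 for B.
B beats every other option head-to-head.

B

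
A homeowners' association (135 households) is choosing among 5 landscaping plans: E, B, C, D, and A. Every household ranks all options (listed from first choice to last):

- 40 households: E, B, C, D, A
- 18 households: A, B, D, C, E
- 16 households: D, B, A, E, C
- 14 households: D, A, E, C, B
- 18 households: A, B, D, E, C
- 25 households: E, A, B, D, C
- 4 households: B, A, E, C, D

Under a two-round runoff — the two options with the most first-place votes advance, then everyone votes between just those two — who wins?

A

Round 1 first-place votes: E 65, B 4, C 0, D 30, A 36.
E and A advance.
Runoff: E is preferred to A by 65 voters; A by 70.
A wins the runoff.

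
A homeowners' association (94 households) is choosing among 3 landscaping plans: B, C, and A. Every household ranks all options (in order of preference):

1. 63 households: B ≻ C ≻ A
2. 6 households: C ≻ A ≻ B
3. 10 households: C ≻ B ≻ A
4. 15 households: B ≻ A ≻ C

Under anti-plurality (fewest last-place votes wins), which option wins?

B

Last-place votes: B 6, C 15, A 73.
B is ranked last by the fewest voters, so B wins.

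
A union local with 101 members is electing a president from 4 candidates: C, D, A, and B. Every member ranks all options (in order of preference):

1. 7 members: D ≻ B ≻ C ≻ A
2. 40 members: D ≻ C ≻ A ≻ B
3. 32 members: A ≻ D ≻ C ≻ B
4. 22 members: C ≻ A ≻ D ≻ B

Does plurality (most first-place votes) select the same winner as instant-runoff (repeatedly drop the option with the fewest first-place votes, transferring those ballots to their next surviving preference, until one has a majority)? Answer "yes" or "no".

Plurality — first-place votes: C 22, D 47, A 32, B 0. Winner: D.
Instant-runoff — R1 C 22, D 47, A 32, B 0 (B out); R2 C 22, D 47, A 32 (C out); R3 D 47, A 54 (A winner). Winner: A.
The two methods disagree.

no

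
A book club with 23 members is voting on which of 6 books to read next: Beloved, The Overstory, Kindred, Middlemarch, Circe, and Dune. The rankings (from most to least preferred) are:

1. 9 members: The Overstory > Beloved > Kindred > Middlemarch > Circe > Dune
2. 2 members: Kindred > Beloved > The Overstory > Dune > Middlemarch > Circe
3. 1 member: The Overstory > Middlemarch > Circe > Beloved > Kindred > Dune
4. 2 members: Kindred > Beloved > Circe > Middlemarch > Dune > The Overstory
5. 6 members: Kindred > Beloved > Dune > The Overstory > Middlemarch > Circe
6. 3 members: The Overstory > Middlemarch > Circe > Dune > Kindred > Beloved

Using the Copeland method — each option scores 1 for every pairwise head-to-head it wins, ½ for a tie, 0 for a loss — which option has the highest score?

Beloved: beats Middlemarch, Circe, and Dune; loses to The Overstory and Kindred → score 3.
The Overstory: beats Beloved, Kindred, Middlemarch, Circe, and Dune → score 5.
Kindred: beats Beloved, Middlemarch, Circe, and Dune; loses to The Overstory → score 4.
Middlemarch: beats Circe and Dune; loses to Beloved, The Overstory, and Kindred → score 2.
Circe: beats Dune; loses to Beloved, The Overstory, Kindred, and Middlemarch → score 1.
Dune: loses to Beloved, The Overstory, Kindred, Middlemarch, and Circe → score 0.
The Overstory has the best pairwise record.

The Overstory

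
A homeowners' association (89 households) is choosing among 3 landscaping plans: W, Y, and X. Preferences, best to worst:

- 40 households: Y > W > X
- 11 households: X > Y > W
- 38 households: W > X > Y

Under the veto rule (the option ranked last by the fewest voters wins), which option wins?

W

Last-place votes: W 11, Y 38, X 40.
W is ranked last by the fewest voters, so W wins.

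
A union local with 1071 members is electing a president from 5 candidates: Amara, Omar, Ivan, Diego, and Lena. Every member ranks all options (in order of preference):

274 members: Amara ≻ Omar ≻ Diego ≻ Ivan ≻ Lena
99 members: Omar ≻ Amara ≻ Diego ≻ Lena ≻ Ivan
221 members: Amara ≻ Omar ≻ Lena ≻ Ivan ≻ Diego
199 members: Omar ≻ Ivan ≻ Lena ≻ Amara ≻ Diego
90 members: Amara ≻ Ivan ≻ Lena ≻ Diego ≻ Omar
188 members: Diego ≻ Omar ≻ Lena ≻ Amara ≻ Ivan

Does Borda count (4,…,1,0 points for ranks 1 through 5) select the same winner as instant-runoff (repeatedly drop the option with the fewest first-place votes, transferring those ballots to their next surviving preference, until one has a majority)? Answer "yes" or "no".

Borda — scores: Amara 3024, Omar 3241, Ivan 1362, Diego 1588, Lena 1495. Winner: Omar.
Instant-runoff — R1 Amara 585, Omar 298, Ivan 0, Diego 188, Lena 0 (Amara winner). Winner: Amara.
The two methods disagree.

no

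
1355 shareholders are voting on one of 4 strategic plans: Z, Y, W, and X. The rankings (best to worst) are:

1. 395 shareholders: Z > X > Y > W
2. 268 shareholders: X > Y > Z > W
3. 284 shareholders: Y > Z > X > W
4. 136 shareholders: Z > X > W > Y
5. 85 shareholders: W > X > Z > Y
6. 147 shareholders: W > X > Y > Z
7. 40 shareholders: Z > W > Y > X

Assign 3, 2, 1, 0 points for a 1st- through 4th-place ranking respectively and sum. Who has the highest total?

Z: 395·3 + 268·1 + 284·2 + 136·3 + 85·1 + 147·0 + 40·3 = 2634
Y: 395·1 + 268·2 + 284·3 + 136·0 + 85·0 + 147·1 + 40·1 = 1970
W: 395·0 + 268·0 + 284·0 + 136·1 + 85·3 + 147·3 + 40·2 = 912
X: 395·2 + 268·3 + 284·1 + 136·2 + 85·2 + 147·2 + 40·0 = 2614
Z has the highest Borda score (2634).

Z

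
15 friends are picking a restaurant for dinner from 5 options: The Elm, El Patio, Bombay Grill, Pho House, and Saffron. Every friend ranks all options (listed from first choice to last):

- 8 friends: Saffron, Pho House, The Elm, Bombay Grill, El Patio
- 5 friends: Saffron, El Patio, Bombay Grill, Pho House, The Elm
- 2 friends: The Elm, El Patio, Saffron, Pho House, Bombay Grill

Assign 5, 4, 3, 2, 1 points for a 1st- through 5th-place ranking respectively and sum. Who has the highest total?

Saffron

The Elm: 8·3 + 5·1 + 2·5 = 39
El Patio: 8·1 + 5·4 + 2·4 = 36
Bombay Grill: 8·2 + 5·3 + 2·1 = 33
Pho House: 8·4 + 5·2 + 2·2 = 46
Saffron: 8·5 + 5·5 + 2·3 = 71
Saffron has the highest Borda score (71).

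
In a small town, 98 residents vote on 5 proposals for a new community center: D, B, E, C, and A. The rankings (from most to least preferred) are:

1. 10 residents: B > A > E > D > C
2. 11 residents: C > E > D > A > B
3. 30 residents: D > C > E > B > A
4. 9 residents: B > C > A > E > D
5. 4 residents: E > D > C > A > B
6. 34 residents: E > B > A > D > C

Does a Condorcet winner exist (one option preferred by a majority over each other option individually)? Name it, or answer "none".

none

Checking pairwise contests:
B beats D 53–45.
E beats B 79–19.
C beats E 50–48.
D beats C 78–20.
B beats A 83–15.
Every option loses at least one head-to-head, so there is no Condorcet winner.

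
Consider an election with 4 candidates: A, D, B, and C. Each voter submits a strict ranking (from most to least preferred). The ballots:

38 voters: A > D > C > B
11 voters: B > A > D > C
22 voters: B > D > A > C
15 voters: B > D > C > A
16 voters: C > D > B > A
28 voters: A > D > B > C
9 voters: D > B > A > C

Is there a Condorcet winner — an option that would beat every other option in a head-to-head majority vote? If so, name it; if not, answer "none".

Checking pairwise contests:
B beats A 73–66.
A beats D 77–62.
D beats B 91–48.
A beats C 108–31.
Every option loses at least one head-to-head, so there is no Condorcet winner.

none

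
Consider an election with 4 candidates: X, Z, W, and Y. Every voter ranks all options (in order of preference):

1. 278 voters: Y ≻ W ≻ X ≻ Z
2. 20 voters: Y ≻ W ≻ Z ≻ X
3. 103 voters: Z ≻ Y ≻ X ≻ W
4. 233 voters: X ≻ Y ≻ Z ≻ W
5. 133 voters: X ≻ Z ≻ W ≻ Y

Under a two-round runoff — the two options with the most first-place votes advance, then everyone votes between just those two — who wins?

Y

Round 1 first-place votes: X 366, Z 103, W 0, Y 298.
X and Y advance.
Runoff: X is preferred to Y by 366 voters; Y by 401.
Y wins the runoff.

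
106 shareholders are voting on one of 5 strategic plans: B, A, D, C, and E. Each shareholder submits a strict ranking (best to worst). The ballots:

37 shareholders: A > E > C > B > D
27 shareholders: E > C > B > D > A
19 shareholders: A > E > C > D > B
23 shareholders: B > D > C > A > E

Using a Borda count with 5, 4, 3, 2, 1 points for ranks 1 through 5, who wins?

E

B: 37·2 + 27·3 + 19·1 + 23·5 = 289
A: 37·5 + 27·1 + 19·5 + 23·2 = 353
D: 37·1 + 27·2 + 19·2 + 23·4 = 221
C: 37·3 + 27·4 + 19·3 + 23·3 = 345
E: 37·4 + 27·5 + 19·4 + 23·1 = 382
E has the highest Borda score (382).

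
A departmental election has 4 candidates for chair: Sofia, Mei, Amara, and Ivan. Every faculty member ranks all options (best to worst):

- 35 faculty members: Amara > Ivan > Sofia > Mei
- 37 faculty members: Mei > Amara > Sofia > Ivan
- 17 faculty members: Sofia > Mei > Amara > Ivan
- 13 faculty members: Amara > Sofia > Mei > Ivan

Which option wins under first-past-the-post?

Amara

First-place votes: Sofia 17, Mei 37, Amara 48, Ivan 0.
Amara has the most first-place votes.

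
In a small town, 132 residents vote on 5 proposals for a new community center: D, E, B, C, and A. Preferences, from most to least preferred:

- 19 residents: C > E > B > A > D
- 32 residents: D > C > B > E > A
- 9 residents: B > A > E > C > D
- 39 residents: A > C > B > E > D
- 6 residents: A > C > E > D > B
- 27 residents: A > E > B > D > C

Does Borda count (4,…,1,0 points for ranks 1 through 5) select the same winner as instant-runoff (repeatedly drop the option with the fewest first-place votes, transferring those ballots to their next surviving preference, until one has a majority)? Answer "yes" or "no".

yes

Borda — scores: D 161, E 239, B 270, C 316, A 334. Winner: A.
Instant-runoff — R1 D 32, E 0, B 9, C 19, A 72 (A winner). Winner: A.
The two methods agree.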